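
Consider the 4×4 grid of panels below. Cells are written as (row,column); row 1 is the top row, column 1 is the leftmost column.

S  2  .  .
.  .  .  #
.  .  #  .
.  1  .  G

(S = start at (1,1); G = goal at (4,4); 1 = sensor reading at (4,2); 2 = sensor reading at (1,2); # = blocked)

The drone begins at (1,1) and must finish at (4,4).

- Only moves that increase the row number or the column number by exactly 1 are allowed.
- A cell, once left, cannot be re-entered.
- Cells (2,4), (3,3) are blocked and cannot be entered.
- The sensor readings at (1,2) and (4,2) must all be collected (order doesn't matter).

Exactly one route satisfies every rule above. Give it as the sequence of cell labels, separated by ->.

Moves only go right or down, so the column and row indices never decrease.
Route from (1,1): right to (1,2), 3× down (reaching (4,2)), 2× right (reaching (4,4)) — 6 moves in all.
Check: all required cells visited.

(1,1) -> (1,2) -> (2,2) -> (3,2) -> (4,2) -> (4,3) -> (4,4)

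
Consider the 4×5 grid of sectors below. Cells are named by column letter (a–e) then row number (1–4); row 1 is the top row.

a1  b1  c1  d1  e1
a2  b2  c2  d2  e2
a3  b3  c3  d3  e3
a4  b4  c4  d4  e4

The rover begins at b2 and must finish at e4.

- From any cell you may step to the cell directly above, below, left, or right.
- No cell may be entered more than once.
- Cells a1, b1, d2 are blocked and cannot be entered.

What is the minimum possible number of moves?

The Manhattan distance from b2 to e4 is |2−4| + |2−5| = 5, so at least 5 moves are needed.
A route of 5 moves achieves this: b2 → b3 → b4 → c4 → d4 → e4.
Since 5 matches the lower bound, it is optimal.

5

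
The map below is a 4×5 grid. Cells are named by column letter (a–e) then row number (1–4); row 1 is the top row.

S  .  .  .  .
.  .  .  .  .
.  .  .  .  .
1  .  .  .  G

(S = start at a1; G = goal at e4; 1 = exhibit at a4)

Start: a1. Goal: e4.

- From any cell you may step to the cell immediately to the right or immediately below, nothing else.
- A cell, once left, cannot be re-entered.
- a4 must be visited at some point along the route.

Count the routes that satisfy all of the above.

A right/down-only route from a1 to e4 makes exactly 3 down-moves and 4 right-moves in some order.
With no other constraints that would be C(7,3) = 35 routes.
Split at a4 and multiply the segment counts: a1→a4: 1; a4→e4: 1; product = 1.
That gives 1 route.

1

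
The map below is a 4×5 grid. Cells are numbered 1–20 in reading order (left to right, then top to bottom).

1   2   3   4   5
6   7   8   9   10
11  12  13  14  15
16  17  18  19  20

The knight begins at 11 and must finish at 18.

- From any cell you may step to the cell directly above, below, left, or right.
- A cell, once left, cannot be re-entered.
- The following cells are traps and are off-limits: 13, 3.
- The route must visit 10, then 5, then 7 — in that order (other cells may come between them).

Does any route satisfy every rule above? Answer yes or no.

no

Ignoring the required order, 8 revisit-free routes from 11 to 18 pass through all of 10, 5, and 7; the waypoint orders that occur are 7 → 5 → 10 (8) — never 10 → 5 → 7.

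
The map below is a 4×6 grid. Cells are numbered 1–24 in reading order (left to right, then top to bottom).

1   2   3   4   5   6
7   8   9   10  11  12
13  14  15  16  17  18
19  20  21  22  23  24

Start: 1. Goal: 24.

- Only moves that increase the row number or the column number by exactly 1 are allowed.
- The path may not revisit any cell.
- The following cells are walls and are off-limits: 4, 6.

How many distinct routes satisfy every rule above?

46

A right/down-only route from 1 to 24 makes exactly 3 down-moves and 5 right-moves in some order.
With no other constraints that would be C(8,3) = 56 routes.
Subtract routes through each blocked cell (inclusion–exclusion for overlaps): − through 4: 10 − through 6: 1 + through 4&6: 1 → 46.
That gives 46 routes.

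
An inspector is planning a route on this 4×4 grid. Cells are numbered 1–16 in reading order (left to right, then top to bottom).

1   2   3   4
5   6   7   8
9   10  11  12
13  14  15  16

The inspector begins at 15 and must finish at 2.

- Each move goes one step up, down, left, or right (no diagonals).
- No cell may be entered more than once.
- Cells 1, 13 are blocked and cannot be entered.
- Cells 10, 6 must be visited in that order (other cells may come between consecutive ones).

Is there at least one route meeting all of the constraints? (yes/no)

yes

One route that works: 15 → 11 → 10 → 6 → 2.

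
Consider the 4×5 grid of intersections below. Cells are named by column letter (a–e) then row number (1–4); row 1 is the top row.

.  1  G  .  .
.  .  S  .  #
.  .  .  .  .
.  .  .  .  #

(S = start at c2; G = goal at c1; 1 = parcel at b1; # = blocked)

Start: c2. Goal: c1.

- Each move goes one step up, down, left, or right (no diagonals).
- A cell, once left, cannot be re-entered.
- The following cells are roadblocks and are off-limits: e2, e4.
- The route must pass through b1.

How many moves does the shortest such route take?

Any route passes through b1 somewhere between c2 and c1. Summing Manhattan distances along the two legs (c2 → b1 → c1) gives a lower bound of 2 + 1 = 3 moves.
A route of 3 moves achieves this: c2 → b2 → b1 → c1.
Since 3 matches the lower bound, it is optimal.

3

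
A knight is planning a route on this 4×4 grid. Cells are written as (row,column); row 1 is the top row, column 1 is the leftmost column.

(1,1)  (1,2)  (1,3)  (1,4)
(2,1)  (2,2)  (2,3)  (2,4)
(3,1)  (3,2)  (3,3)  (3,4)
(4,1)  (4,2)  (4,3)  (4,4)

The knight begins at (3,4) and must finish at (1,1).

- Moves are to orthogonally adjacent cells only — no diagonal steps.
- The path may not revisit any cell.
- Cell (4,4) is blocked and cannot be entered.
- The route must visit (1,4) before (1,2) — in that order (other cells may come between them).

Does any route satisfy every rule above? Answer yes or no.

One route that works: (3,4) → (2,4) → (1,4) → (1,3) → (1,2) → (1,1).

yes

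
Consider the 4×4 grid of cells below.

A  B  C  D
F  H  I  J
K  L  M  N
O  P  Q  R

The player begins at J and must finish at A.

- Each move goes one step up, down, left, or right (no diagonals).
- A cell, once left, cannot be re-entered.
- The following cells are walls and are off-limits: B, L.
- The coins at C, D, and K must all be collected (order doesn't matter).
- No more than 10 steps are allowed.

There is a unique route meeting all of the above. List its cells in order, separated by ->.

J -> D -> C -> I -> M -> Q -> P -> O -> K -> F -> A

The 10-move cap with required stops at C, D, K leaves no slack for detours.
Route from J: up 1 to D, left 1 to C, down 3 to Q, left 2 to O, up 3 to A — 10 moves in all.
Check: all required cells visited; 10 ≤ 10 moves.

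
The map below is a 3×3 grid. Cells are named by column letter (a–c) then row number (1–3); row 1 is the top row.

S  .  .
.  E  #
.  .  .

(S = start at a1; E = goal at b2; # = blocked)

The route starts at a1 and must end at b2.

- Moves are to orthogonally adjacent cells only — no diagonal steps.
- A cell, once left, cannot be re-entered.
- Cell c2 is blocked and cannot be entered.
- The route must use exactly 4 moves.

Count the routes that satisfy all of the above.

Need simple routes of exactly 4 moves from a1 to b2 (Manhattan distance 2, so 1 moves are spent on a detour and 1 undoing it).
Enumerating: a1 a2 a3 b3 b2.
That gives 1 route.

1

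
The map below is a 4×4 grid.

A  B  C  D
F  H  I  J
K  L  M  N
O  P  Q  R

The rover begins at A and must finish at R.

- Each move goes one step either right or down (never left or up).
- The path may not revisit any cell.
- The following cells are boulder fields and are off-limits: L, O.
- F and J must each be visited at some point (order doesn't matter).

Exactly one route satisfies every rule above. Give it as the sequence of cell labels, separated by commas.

A, F, H, I, J, N, R

Moves only go right or down, so the column and row indices never decrease.
Route from A: down to F, 3× right (reaching J), 2× down (reaching R) — 6 moves in all.
Check: all required cells visited.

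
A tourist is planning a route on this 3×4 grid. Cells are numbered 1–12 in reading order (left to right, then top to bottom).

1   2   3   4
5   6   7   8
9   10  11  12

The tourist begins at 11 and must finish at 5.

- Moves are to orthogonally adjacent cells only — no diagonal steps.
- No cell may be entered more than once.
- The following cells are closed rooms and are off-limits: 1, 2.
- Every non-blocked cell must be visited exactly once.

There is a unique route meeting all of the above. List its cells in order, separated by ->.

Need to visit all 10 open cells exactly once, starting at 11 and ending at 5.
Cell 9 has only two open neighbours (5 and 10), so the path must pass straight through it: one of those is the cell it's entered from and the other is where it exits.
Route from 11: right 1 to 12, up 2 to 4, left 1 to 3, down 1 to 7, left 1 to 6, down 1 to 10, left 1 to 9, up 1 to 5 — 9 moves in all.
Check: all 10 open cells covered.

11 -> 12 -> 8 -> 4 -> 3 -> 7 -> 6 -> 10 -> 9 -> 5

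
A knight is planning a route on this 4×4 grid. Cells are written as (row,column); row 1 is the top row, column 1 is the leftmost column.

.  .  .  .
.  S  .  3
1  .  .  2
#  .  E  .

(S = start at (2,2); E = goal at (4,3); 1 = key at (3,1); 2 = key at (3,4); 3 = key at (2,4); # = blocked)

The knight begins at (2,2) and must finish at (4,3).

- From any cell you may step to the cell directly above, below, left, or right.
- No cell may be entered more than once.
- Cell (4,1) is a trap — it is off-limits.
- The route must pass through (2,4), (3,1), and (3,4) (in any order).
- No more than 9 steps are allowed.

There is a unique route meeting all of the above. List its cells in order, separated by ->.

The 9-move cap with required stops at (2,4), (3,1), (3,4) leaves no slack for detours.
Route from (2,2): left 1 to (2,1), down 1 to (3,1), right 2 to (3,3), up 1 to (2,3), right 1 to (2,4), down 2 to (4,4), left 1 to (4,3) — 9 moves in all.
Check: all required cells visited; 9 ≤ 9 moves.

(2,2) -> (2,1) -> (3,1) -> (3,2) -> (3,3) -> (2,3) -> (2,4) -> (3,4) -> (4,4) -> (4,3)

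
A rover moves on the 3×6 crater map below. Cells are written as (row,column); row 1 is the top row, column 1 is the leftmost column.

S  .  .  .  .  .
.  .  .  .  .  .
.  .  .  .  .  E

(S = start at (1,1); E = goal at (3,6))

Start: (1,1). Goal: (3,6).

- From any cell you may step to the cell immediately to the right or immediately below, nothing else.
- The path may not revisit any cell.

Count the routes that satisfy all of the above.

A right/down-only route from (1,1) to (3,6) makes exactly 2 down-moves and 5 right-moves in some order.
With no other constraints that would be C(7,2) = 21 routes.
That gives 21 routes.

21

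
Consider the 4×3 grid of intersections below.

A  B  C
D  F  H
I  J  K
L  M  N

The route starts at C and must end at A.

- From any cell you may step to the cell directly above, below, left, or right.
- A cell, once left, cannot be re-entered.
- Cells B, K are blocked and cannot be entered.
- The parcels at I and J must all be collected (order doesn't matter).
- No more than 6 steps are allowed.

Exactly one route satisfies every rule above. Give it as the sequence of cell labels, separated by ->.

Any route must reach I and J and still end at A within 6 moves, so the order of the required stops is forced.
Route from C: down 1 to H, left 1 to F, down 1 to J, left 1 to I, up 2 to A — 6 moves in all.
Check: all required cells visited; 6 ≤ 6 moves.

C -> H -> F -> J -> I -> D -> A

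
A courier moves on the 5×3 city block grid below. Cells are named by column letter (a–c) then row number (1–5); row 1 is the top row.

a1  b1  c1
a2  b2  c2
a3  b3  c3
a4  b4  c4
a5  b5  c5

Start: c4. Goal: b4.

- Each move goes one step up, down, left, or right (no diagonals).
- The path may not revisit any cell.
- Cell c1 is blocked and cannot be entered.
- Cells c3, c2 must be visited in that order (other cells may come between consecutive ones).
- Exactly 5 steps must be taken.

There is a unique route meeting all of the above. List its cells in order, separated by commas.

The waypoints must appear in the order c3, c2, with no cell reused.
Route from c4: up 2 to c2, left 1 to b2, down 2 to b4 — 5 moves in all.
Check: order respected (c3 at step 1, c2 at step 2); 5 moves as required.

c4, c3, c2, b2, b3, b4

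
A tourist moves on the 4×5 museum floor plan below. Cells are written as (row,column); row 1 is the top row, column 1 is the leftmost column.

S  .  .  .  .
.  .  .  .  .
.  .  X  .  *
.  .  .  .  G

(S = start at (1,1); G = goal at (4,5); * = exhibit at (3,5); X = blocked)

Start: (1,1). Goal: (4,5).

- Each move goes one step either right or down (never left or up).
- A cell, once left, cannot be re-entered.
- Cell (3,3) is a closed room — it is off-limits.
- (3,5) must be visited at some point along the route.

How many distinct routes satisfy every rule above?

A right/down-only route from (1,1) to (4,5) makes exactly 3 down-moves and 4 right-moves in some order.
With no other constraints that would be C(7,3) = 35 routes.
Split at (3,5) and multiply the segment counts (each segment already excludes blocked cells): (1,1)→(3,5): 9; (3,5)→(4,5): 1; product = 9.
That gives 9 routes.

9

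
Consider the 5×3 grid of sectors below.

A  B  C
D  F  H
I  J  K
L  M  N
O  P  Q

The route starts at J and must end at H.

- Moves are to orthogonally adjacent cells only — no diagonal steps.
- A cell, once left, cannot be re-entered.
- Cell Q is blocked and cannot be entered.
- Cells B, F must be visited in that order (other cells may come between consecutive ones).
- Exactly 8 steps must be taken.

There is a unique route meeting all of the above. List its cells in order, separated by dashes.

J - M - L - I - D - A - B - F - H

The waypoints must appear in the order B, F, with no cell reused.
Route from J: down to M, left to L, 3× up (reaching A), right to B, down to F, right to H — 8 moves in all.
Check: order respected (B at step 6, F at step 7); 8 moves as required.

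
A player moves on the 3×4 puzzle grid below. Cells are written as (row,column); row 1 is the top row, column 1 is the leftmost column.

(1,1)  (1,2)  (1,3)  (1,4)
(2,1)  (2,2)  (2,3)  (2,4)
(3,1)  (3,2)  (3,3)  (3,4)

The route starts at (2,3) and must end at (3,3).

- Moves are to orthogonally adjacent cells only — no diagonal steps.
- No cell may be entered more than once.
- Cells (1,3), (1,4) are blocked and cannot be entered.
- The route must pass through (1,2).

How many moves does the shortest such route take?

Any route passes through (1,2) somewhere between (2,3) and (3,3). Summing Manhattan distances along the two legs ((2,3) → (1,2) → (3,3)) gives a lower bound of 2 + 3 = 5 moves.
The shortest route satisfying every rule uses 7 moves: (2,3) → (2,2) → (1,2) → (1,1) → (2,1) → (3,1) → (3,2) → (3,3).
The no-revisit rule (legs can't share cells) pushes the minimum above the 5-move bound; an exhaustive check rules out every length from 5 to 6, leaving 7 as the minimum.

7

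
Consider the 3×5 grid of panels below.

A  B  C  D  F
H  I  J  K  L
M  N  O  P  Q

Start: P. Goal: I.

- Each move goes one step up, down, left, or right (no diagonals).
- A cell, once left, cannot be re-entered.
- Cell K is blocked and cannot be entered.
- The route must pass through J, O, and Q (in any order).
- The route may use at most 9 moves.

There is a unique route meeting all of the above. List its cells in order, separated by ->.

P -> Q -> L -> F -> D -> C -> J -> O -> N -> I

The budget equals the shortest possible length, so every move has to be on a shortest route through the required cells.
Route from P: right 1 to Q, up 2 to F, left 2 to C, down 2 to O, left 1 to N, up 1 to I — 9 moves in all.
Check: all required cells visited; 9 ≤ 9 moves.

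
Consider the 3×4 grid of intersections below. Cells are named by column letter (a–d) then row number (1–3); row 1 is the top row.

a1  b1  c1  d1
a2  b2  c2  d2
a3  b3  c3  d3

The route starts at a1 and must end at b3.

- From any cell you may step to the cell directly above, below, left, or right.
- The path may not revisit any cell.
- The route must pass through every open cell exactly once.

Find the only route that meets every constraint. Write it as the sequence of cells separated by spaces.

a1 b1 c1 d1 d2 d3 c3 c2 b2 a2 a3 b3

Need to visit all 12 open cells exactly once, starting at a1 and ending at b3.
Cell d1 has only two open neighbours (d2 and c1), so the path must pass straight through it: one of those is the cell it's entered from and the other is where it exits.
Route from a1: right 3 to d1, down 2 to d3, left 1 to c3, up 1 to c2, left 2 to a2, down 1 to a3, right 1 to b3 — 11 moves in all.
Check: all 12 open cells covered.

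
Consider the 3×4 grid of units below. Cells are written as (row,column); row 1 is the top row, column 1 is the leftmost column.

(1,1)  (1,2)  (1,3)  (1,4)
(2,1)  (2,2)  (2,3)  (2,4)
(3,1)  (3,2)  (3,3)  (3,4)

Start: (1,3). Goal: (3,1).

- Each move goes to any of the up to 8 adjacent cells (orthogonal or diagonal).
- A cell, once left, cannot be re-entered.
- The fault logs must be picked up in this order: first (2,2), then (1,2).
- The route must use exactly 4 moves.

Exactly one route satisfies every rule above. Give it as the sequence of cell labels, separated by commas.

The waypoints must appear in the order (2,2), (1,2), with no cell reused.
Route from (1,3): down-left to (2,2), up to (1,2), down-left to (2,1), down to (3,1) — 4 moves in all.
Check: order respected ((2,2) at step 1, (1,2) at step 2); 4 moves as required.

(1,3), (2,2), (1,2), (2,1), (3,1)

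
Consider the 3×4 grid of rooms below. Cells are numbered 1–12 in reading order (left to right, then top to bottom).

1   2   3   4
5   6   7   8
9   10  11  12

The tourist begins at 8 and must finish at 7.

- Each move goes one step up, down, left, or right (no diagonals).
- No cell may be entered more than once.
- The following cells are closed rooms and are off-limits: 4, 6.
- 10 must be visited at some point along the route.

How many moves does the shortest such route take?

Any route passes through 10 somewhere between 8 and 7. Summing Manhattan distances along the two legs (8 → 10 → 7) gives a lower bound of 3 + 2 = 5 moves.
The shortest route satisfying every rule uses 9 moves: 8 → 12 → 11 → 10 → 9 → 5 → 1 → 2 → 3 → 7.
The bound of 5 isn't tight here; checking systematically, no route of length 5 through 8 satisfies every constraint (on a 4-connected grid the length of any start-to-goal walk has the same parity as the Manhattan bound, so only lengths 5, 7, 9, … need checking), so 9 is the minimum.

9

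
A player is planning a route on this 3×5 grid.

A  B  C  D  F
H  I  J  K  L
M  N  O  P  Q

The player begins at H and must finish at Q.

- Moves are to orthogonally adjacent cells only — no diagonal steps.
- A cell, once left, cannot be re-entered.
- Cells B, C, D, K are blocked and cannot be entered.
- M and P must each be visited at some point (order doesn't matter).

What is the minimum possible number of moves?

Any route passes through M and P in some order between H and Q. Summing Manhattan distances along each leg and taking the cheapest ordering (H → M → P → Q) gives a lower bound of 1 + 3 + 1 = 5 moves.
A route of 5 moves achieves this: H → M → N → O → P → Q.
Since 5 matches the lower bound, it is optimal.

5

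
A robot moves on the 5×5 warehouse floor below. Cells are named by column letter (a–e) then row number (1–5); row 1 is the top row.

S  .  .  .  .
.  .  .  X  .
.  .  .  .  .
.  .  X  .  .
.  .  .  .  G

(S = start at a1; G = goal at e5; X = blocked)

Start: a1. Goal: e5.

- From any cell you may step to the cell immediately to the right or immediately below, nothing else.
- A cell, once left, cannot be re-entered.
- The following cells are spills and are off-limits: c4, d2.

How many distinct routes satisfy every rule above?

A right/down-only route from a1 to e5 makes exactly 4 down-moves and 4 right-moves in some order.
With no other constraints that would be C(8,4) = 70 routes.
Subtract routes through each blocked cell (inclusion–exclusion for overlaps): − through d2: 16 − through c4: 30 → 24.
That gives 24 routes.

24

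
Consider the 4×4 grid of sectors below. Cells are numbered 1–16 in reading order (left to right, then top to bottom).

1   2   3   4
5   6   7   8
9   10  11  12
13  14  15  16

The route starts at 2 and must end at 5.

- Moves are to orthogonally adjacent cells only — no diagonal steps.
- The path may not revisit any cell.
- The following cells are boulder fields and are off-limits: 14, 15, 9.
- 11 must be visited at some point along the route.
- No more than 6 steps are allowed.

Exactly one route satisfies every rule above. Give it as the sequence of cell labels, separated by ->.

2 -> 3 -> 7 -> 11 -> 10 -> 6 -> 5

The 6-move cap with required stops at 11 leaves no slack for detours.
Route from 2: right to 3, 2× down (reaching 11), left to 10, up to 6, left to 5 — 6 moves in all.
Check: all required cells visited; 6 ≤ 6 moves.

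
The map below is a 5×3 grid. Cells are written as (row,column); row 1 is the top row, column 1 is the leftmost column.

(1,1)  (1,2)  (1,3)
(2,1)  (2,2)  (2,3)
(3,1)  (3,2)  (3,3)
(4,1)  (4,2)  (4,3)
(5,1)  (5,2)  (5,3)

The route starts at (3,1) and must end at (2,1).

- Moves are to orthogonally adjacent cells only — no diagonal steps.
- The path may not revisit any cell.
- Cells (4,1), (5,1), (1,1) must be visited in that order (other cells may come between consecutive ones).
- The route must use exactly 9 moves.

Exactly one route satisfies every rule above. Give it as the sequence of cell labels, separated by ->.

The waypoints must appear in the order (4,1), (5,1), (1,1), with no cell reused.
Route from (3,1): 2× down (reaching (5,1)), right to (5,2), 4× up (reaching (1,2)), left to (1,1), down to (2,1) — 9 moves in all.
Check: order respected ((4,1) at step 1, (5,1) at step 2, (1,1) at step 8); 9 moves as required.

(3,1) -> (4,1) -> (5,1) -> (5,2) -> (4,2) -> (3,2) -> (2,2) -> (1,2) -> (1,1) -> (2,1)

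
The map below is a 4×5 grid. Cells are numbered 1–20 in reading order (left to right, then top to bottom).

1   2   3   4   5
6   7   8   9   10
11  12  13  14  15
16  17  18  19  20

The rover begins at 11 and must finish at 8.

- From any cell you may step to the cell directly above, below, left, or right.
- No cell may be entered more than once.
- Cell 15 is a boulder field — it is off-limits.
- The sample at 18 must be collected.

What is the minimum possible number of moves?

5

Any route passes through 18 somewhere between 11 and 8. Summing Manhattan distances along the two legs (11 → 18 → 8) gives a lower bound of 3 + 2 = 5 moves.
A route of 5 moves achieves this: 11 → 16 → 17 → 18 → 13 → 8.
Since 5 matches the lower bound, it is optimal.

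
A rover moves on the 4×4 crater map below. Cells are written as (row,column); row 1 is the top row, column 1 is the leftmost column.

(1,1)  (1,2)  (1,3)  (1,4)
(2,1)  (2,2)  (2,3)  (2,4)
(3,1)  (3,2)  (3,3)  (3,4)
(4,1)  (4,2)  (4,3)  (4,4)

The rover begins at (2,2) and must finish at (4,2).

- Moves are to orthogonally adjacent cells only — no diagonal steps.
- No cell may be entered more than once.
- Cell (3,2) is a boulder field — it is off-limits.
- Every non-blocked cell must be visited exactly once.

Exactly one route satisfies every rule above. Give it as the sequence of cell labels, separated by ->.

Need to visit all 15 open cells exactly once, starting at (2,2) and ending at (4,2).
Cell (4,4) has only two open neighbours ((3,4) and (4,3)), so the path must pass straight through it: one of those is the cell it's entered from and the other is where it exits.
Route from (2,2): right 1 to (2,3), down 2 to (4,3), right 1 to (4,4), up 3 to (1,4), left 3 to (1,1), down 3 to (4,1), right 1 to (4,2) — 14 moves in all.
Check: all 15 open cells covered.

(2,2) -> (2,3) -> (3,3) -> (4,3) -> (4,4) -> (3,4) -> (2,4) -> (1,4) -> (1,3) -> (1,2) -> (1,1) -> (2,1) -> (3,1) -> (4,1) -> (4,2)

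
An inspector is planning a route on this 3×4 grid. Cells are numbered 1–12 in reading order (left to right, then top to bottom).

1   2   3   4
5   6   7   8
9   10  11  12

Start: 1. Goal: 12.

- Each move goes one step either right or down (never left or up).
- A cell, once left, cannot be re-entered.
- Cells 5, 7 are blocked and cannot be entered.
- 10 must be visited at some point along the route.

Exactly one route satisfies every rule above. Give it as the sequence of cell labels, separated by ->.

1 -> 2 -> 6 -> 10 -> 11 -> 12

Moves only go right or down, so the column and row indices never decrease.
Route from 1: right to 2, 2× down (reaching 10), 2× right (reaching 12) — 5 moves in all.
Check: all required cells visited.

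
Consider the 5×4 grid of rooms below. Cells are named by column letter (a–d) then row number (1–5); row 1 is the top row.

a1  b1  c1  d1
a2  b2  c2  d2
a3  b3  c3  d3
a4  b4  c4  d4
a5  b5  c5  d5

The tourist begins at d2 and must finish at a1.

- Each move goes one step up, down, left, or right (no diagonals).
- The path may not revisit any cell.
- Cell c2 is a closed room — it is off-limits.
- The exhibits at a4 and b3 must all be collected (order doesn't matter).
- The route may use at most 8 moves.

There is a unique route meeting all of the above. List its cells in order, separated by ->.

d2 -> d3 -> c3 -> b3 -> b4 -> a4 -> a3 -> a2 -> a1

The 8-move cap with required stops at a4, b3 leaves no slack for detours.
Route from d2: down to d3, 2× left (reaching b3), down to b4, left to a4, 3× up (reaching a1) — 8 moves in all.
Check: all required cells visited; 8 ≤ 8 moves.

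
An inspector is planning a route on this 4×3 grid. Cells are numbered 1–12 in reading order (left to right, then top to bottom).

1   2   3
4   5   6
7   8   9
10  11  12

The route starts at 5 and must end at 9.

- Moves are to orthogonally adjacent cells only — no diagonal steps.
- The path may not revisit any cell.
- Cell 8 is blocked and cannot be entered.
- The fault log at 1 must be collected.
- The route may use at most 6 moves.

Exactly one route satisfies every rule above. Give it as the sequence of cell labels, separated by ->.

5 -> 4 -> 1 -> 2 -> 3 -> 6 -> 9

The 6-move cap with required stops at 1 leaves no slack for detours.
Route from 5: left to 4, up to 1, 2× right (reaching 3), 2× down (reaching 9) — 6 moves in all.
Check: all required cells visited; 6 ≤ 6 moves.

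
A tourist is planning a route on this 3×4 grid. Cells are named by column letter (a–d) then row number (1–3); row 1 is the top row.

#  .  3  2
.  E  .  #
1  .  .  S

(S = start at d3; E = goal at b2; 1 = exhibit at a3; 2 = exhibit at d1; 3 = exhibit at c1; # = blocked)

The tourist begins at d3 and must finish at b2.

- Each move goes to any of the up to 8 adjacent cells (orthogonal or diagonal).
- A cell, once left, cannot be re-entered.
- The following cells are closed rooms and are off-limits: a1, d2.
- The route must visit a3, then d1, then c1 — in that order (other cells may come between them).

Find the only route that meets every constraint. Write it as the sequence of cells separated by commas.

The waypoints must appear in the order a3, d1, c1, with no cell reused.
Route from d3: 3× left (reaching a3), up to a2, up-right to b1, down-right to c2, up-right to d1, left to c1, down-left to b2 — 9 moves in all.
Check: order respected (1 at step 3, 2 at step 7, 3 at step 8).

d3, c3, b3, a3, a2, b1, c2, d1, c1, b2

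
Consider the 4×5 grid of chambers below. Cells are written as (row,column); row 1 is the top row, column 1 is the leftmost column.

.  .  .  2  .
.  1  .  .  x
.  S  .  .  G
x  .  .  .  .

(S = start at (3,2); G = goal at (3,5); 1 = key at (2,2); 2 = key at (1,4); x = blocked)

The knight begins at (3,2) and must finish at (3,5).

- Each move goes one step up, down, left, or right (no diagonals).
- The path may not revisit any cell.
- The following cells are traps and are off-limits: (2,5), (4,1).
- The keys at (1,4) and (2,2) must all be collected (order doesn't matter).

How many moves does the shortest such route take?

Any route passes through (1,4) and (2,2) in some order between (3,2) and (3,5). Summing Manhattan distances along each leg and taking the cheapest ordering ((3,2) → (2,2) → (1,4) → (3,5)) gives a lower bound of 1 + 3 + 3 = 7 moves.
A route of 7 moves achieves this: (3,2) → (2,2) → (1,2) → (1,3) → (1,4) → (2,4) → (3,4) → (3,5).
Since 7 matches the lower bound, it is optimal.

7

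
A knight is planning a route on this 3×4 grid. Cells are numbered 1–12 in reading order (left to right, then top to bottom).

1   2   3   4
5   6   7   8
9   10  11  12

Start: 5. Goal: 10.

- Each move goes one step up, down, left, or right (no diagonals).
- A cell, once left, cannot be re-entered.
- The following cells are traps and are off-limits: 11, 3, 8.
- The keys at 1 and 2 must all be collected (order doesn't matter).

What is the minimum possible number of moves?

Any route passes through 1 and 2 in some order between 5 and 10. Summing Manhattan distances along each leg and taking the cheapest ordering (5 → 1 → 2 → 10) gives a lower bound of 1 + 1 + 2 = 4 moves.
A route of 4 moves achieves this: 5 → 1 → 2 → 6 → 10.
Since 4 matches the lower bound, it is optimal.

4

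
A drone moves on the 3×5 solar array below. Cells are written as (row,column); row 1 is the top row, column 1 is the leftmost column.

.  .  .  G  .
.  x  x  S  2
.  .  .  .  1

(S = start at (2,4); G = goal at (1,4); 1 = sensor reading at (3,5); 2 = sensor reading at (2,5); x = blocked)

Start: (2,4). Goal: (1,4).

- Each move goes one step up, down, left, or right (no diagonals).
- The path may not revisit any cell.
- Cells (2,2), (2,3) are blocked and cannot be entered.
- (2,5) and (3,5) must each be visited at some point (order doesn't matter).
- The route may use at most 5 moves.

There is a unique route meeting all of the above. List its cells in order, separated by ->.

The 5-move cap with required stops at (2,5), (3,5) leaves no slack for detours.
Route from (2,4): down 1 to (3,4), right 1 to (3,5), up 2 to (1,5), left 1 to (1,4) — 5 moves in all.
Check: all required cells visited; 5 ≤ 5 moves.

(2,4) -> (3,4) -> (3,5) -> (2,5) -> (1,5) -> (1,4)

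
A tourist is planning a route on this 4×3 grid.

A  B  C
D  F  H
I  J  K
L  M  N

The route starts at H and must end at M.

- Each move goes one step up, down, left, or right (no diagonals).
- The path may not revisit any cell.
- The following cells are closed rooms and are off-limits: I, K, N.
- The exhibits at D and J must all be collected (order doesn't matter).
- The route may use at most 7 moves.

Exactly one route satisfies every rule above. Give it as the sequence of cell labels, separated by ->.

H -> C -> B -> A -> D -> F -> J -> M

Any route must reach D and J and still end at M within 7 moves, so the order of the required stops is forced.
Route from H: up to C, 2× left (reaching A), down to D, right to F, 2× down (reaching M) — 7 moves in all.
Check: all required cells visited; 7 ≤ 7 moves.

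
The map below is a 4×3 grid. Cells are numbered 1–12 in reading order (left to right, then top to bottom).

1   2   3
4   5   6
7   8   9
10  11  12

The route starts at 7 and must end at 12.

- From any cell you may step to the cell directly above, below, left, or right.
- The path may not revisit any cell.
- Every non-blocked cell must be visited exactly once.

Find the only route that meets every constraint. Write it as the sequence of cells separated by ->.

7 -> 10 -> 11 -> 8 -> 5 -> 4 -> 1 -> 2 -> 3 -> 6 -> 9 -> 12

Need to visit all 12 open cells exactly once, starting at 7 and ending at 12.
Cell 3 has only two open neighbours (6 and 2), so the path must pass straight through it: one of those is the cell it's entered from and the other is where it exits.
Route from 7: down 1 to 10, right 1 to 11, up 2 to 5, left 1 to 4, up 1 to 1, right 2 to 3, down 3 to 12 — 11 moves in all.
Check: all 12 open cells covered.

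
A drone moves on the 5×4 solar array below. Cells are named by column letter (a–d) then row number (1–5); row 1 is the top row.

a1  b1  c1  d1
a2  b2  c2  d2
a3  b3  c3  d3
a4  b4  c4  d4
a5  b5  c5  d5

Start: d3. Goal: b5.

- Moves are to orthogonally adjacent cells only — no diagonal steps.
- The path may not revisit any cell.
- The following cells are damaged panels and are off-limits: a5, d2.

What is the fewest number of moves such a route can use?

4

The Manhattan distance from d3 to b5 is |3−5| + |4−2| = 4, so at least 4 moves are needed.
A route of 4 moves achieves this: d3 → d4 → d5 → c5 → b5.
Since 4 matches the lower bound, it is optimal.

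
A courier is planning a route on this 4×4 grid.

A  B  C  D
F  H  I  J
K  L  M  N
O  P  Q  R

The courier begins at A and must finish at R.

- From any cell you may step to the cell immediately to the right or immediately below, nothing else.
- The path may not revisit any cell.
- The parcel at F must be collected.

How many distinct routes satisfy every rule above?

10

A right/down-only route from A to R makes exactly 3 down-moves and 3 right-moves in some order.
With no other constraints that would be C(6,3) = 20 routes.
Split at F and multiply the segment counts: A→F: 1; F→R: 10; product = 10.
That gives 10 routes.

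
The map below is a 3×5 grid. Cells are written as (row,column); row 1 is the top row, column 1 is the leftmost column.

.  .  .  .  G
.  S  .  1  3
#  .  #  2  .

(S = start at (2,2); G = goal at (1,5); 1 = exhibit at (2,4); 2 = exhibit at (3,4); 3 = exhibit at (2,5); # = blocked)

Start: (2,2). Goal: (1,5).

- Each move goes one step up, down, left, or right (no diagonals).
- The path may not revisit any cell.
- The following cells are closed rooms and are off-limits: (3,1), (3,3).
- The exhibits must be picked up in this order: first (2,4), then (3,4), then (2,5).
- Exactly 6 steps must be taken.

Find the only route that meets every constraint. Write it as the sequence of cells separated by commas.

(2,2), (2,3), (2,4), (3,4), (3,5), (2,5), (1,5)

The waypoints must appear in the order (2,4), (3,4), (2,5), with no cell reused.
Route from (2,2): right 2 to (2,4), down 1 to (3,4), right 1 to (3,5), up 2 to (1,5) — 6 moves in all.
Check: order respected (1 at step 2, 2 at step 3, 3 at step 5); 6 moves as required.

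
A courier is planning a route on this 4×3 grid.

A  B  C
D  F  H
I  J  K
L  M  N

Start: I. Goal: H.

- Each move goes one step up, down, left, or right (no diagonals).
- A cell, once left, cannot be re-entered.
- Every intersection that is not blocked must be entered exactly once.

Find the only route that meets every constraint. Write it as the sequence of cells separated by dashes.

I - L - M - N - K - J - F - D - A - B - C - H

Need to visit all 12 open cells exactly once, starting at I and ending at H.
Cell N has only two open neighbours (K and M), so the path must pass straight through it: one of those is the cell it's entered from and the other is where it exits.
Route from I: down to L, 2× right (reaching N), up to K, left to J, up to F, left to D, up to A, 2× right (reaching C), down to H — 11 moves in all.
Check: all 12 open cells covered.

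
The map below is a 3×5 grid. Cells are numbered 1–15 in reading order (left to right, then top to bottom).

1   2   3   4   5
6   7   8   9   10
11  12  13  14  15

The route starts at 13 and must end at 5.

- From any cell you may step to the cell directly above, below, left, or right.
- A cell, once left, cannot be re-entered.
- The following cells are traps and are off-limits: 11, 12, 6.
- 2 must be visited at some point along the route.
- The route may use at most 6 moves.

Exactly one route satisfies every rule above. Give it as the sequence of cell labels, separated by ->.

13 -> 8 -> 7 -> 2 -> 3 -> 4 -> 5

The 6-move cap with required stops at 2 leaves no slack for detours.
Route from 13: up 1 to 8, left 1 to 7, up 1 to 2, right 3 to 5 — 6 moves in all.
Check: all required cells visited; 6 ≤ 6 moves.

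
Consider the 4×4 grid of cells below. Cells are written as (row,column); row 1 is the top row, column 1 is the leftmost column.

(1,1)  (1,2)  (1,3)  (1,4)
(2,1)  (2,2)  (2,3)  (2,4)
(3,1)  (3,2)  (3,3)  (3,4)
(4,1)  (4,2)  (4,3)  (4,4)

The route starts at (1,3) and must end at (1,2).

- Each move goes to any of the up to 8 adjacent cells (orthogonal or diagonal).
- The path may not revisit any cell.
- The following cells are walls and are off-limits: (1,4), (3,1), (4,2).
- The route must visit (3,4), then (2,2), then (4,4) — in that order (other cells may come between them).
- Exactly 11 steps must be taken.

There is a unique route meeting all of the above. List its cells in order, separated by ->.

The waypoints must appear in the order (3,4), (2,2), (4,4), with no cell reused.
Route from (1,3): down-right to (2,4), down to (3,4), up-left to (2,3), left to (2,2), 2× down-right (reaching (4,4)), left to (4,3), 2× up-left (reaching (2,1)), up to (1,1), right to (1,2) — 11 moves in all.
Check: order respected ((3,4) at step 2, (2,2) at step 4, (4,4) at step 6); 11 moves as required.

(1,3) -> (2,4) -> (3,4) -> (2,3) -> (2,2) -> (3,3) -> (4,4) -> (4,3) -> (3,2) -> (2,1) -> (1,1) -> (1,2)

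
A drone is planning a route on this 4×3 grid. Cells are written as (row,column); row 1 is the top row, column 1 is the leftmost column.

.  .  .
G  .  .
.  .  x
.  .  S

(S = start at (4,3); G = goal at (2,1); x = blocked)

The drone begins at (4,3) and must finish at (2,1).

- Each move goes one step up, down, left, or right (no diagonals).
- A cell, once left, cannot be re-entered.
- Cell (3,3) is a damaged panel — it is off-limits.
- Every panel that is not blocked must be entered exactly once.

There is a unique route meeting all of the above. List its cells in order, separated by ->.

Need to visit all 11 open cells exactly once, starting at (4,3) and ending at (2,1).
Cell (1,3) has only two open neighbours ((2,3) and (1,2)), so the path must pass straight through it: one of those is the cell it's entered from and the other is where it exits.
Route from (4,3): 2× left (reaching (4,1)), up to (3,1), right to (3,2), up to (2,2), right to (2,3), up to (1,3), 2× left (reaching (1,1)), down to (2,1) — 10 moves in all.
Check: all 11 open cells covered.

(4,3) -> (4,2) -> (4,1) -> (3,1) -> (3,2) -> (2,2) -> (2,3) -> (1,3) -> (1,2) -> (1,1) -> (2,1)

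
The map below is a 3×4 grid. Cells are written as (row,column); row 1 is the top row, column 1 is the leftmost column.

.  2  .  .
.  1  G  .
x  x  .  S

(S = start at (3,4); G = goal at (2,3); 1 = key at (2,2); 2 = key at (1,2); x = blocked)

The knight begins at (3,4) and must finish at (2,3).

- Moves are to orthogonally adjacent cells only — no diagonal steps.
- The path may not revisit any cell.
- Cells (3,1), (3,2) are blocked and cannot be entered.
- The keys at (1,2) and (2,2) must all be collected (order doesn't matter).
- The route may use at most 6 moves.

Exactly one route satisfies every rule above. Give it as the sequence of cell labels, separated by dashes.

The 6-move cap with required stops at (1,2), (2,2) leaves no slack for detours.
Route from (3,4): 2× up (reaching (1,4)), 2× left (reaching (1,2)), down to (2,2), right to (2,3) — 6 moves in all.
Check: all required cells visited; 6 ≤ 6 moves.

(3,4) - (2,4) - (1,4) - (1,3) - (1,2) - (2,2) - (2,3)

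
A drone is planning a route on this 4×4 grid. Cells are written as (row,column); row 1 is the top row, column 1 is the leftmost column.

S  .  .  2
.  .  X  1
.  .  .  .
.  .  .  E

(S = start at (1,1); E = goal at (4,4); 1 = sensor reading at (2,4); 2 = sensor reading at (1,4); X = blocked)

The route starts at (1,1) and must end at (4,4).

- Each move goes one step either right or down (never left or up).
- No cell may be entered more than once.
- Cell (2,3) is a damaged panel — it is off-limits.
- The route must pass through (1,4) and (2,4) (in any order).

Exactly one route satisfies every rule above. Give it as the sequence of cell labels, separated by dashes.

(1,1) - (1,2) - (1,3) - (1,4) - (2,4) - (3,4) - (4,4)

Moves only go right or down, so the column and row indices never decrease.
Route from (1,1): 3× right (reaching (1,4)), 3× down (reaching (4,4)) — 6 moves in all.
Check: all required cells visited.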